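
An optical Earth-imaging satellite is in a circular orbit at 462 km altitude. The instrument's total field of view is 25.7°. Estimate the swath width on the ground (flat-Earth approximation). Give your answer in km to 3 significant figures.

Half-angle = 25.7°/2 = 12.85°.
Swath width ≈ 2h·tan(θ/2) = 2 × 462 × tan(12.85°) = 210.8 km.

211 km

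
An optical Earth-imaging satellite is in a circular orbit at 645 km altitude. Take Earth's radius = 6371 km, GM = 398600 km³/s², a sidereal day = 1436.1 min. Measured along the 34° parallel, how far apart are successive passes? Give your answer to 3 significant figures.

Semi-major axis a = 6371 + 645 = 7016 km. Period T = 2π√(a³/μ) = 2π√(7016³/398600) = 5848.5 s = 97.48 min.
Node shift per orbit = (5848.5/86166) × 360° = 24.43°.
Equatorial spacing = 24.43 × 111.2 km/° = 2717 km.
At 34° latitude, spacing = 2717 × cos(34°) = 2253 km.

2250 km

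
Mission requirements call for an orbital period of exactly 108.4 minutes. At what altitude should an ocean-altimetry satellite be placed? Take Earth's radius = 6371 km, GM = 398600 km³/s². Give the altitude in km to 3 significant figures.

1160 km

T = 108.4 min = 6504.0 s.
From T = 2π√(a³/μ): a = (μ T²/4π²)^(1/3) = (398600 × 6504.0² / 4π²)^(1/3) = 7531 km.
Altitude h = a − R = 7531 − 6371 = 1160 km.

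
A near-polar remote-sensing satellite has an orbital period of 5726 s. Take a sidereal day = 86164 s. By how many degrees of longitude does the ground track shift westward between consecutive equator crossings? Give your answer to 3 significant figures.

During one orbit Earth rotates (5726.0 / 86164) × 360° = 23.92°.

23.9°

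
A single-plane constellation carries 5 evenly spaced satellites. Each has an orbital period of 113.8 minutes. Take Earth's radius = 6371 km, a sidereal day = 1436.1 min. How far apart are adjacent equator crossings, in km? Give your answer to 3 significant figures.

T = 113.8 min = 6828.0 s.
Single-satellite node shift = (6828.0/86166) × 360° = 28.53°.
With 5 satellites evenly phased, successive equator crossings are 28.53/5 = 5.705° apart.
That is 5.705 × 111.2 = 634 km at the equator.

634 km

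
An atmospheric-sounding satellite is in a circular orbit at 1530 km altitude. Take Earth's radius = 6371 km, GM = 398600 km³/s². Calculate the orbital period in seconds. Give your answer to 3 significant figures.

Semi-major axis a = 6371 + 1530 = 7901 km. Period T = 2π√(a³/μ) = 2π√(7901³/398600) = 6989.3 s = 116.49 min.

6990 seconds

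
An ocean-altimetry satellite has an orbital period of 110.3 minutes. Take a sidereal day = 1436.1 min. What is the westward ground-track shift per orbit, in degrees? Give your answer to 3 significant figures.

27.6°

T = 110.3 min = 6618.0 s.
During one orbit Earth rotates (6618.0 / 86166) × 360° = 27.65°.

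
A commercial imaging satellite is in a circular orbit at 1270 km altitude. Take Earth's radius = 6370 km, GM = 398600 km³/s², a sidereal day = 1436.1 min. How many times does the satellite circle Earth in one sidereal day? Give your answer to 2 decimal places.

Semi-major axis a = 6370 + 1270 = 7640 km. Period T = 2π√(a³/μ) = 2π√(7640³/398600) = 6645.9 s = 110.76 min.
Orbits per sidereal day = 86166 / 6645.9 = 12.965.

12.97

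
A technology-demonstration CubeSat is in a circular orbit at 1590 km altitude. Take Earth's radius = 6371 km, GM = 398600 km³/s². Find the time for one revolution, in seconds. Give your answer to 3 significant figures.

7070 seconds

Semi-major axis a = 6371 + 1590 = 7961 km. Period T = 2π√(a³/μ) = 2π√(7961³/398600) = 7069.1 s = 117.82 min.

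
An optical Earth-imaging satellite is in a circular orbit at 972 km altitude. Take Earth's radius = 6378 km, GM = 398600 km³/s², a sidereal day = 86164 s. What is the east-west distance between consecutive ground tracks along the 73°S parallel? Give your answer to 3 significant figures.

853 km

Semi-major axis a = 6378 + 972 = 7350 km. Period T = 2π√(a³/μ) = 2π√(7350³/398600) = 6271.1 s = 104.52 min.
Node shift per orbit = (6271.1/86164) × 360° = 26.20°.
Equatorial spacing = 26.20 × 111.3 km/° = 2917 km.
At 73° latitude, spacing = 2917 × cos(73°) = 853 km.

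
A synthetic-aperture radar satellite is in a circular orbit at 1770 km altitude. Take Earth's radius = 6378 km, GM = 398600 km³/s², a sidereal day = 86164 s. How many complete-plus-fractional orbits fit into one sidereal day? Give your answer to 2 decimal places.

11.77

Semi-major axis a = 6378 + 1770 = 8148 km. Period T = 2π√(a³/μ) = 2π√(8148³/398600) = 7319.6 s = 121.99 min.
Orbits per sidereal day = 86164 / 7319.6 = 11.772.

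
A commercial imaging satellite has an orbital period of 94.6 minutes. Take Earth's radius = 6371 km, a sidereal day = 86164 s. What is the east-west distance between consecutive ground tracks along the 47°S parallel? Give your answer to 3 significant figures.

1800 km

T = 94.6 min = 5676.0 s.
Node shift per orbit = (5676.0/86164) × 360° = 23.71°.
Equatorial spacing = 23.71 × 111.2 km/° = 2637 km.
At 47° latitude, spacing = 2637 × cos(47°) = 1798 km.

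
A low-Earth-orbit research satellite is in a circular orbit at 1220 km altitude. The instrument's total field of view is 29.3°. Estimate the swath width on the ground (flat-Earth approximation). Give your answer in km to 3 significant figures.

Half-angle = 29.3°/2 = 14.65°.
Swath width ≈ 2h·tan(θ/2) = 2 × 1220 × tan(14.65°) = 637.8 km.

638 km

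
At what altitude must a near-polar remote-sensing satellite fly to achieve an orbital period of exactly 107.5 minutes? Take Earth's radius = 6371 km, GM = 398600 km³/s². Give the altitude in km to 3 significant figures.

T = 107.5 min = 6450.0 s.
From T = 2π√(a³/μ): a = (μ T²/4π²)^(1/3) = (398600 × 6450.0² / 4π²)^(1/3) = 7489 km.
Altitude h = a − R = 7489 − 6371 = 1118 km.

1120 km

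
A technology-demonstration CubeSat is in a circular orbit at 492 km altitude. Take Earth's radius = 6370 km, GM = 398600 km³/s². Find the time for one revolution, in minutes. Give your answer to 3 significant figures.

Semi-major axis a = 6370 + 492 = 6862 km. Period T = 2π√(a³/μ) = 2π√(6862³/398600) = 5657.0 s = 94.28 min.

94.3 min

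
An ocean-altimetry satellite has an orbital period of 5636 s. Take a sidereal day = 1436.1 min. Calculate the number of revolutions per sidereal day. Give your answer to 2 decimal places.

15.29

Orbits per sidereal day = 86166 / 5636.0 = 15.289.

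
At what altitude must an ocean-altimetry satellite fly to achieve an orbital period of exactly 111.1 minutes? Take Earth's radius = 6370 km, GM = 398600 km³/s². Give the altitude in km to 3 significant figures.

1290 km

T = 111.1 min = 6666.0 s.
From T = 2π√(a³/μ): a = (μ T²/4π²)^(1/3) = (398600 × 6666.0² / 4π²)^(1/3) = 7655 km.
Altitude h = a − R = 7655 − 6370 = 1285 km.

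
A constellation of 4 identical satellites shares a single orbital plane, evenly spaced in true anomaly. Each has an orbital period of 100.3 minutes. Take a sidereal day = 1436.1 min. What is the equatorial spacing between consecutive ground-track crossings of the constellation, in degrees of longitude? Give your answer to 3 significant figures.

6.29°

T = 100.3 min = 6018.0 s.
Single-satellite node shift = (6018.0/86166) × 360° = 25.14°.
With 4 satellites evenly phased, successive equator crossings are 25.14/4 = 6.286° apart.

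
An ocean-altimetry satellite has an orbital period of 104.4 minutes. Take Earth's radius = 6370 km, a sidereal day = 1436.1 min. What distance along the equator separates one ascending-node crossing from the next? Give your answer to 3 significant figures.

2910 km

T = 104.4 min = 6264.0 s.
During one orbit Earth rotates (6264.0 / 86166) × 360° = 26.17°.
At the equator that is 26.17° × (2π·6370/360) km/° = 26.17 × 111.2 = 2910 km.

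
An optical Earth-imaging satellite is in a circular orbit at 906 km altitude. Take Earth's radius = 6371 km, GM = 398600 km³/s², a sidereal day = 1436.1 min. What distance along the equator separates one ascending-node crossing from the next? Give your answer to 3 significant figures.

2870 km

Semi-major axis a = 6371 + 906 = 7277 km. Period T = 2π√(a³/μ) = 2π√(7277³/398600) = 6177.9 s = 102.96 min.
During one orbit Earth rotates (6177.9 / 86166) × 360° = 25.81°.
At the equator that is 25.81° × (2π·6371/360) km/° = 25.81 × 111.2 = 2870 km.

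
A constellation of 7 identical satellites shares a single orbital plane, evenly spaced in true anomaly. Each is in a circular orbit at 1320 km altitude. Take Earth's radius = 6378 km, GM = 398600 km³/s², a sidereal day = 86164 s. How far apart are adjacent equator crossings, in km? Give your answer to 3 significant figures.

447 km

Semi-major axis a = 6378 + 1320 = 7698 km. Period T = 2π√(a³/μ) = 2π√(7698³/398600) = 6721.7 s = 112.03 min.
Single-satellite node shift = (6721.7/86164) × 360° = 28.08°.
With 7 satellites evenly phased, successive equator crossings are 28.08/7 = 4.012° apart.
That is 4.012 × 111.3 = 447 km at the equator.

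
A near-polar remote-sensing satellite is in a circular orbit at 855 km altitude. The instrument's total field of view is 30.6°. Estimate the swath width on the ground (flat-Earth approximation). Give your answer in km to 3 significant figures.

468 km

Half-angle = 30.6°/2 = 15.3°.
Swath width ≈ 2h·tan(θ/2) = 2 × 855 × tan(15.3°) = 467.8 km.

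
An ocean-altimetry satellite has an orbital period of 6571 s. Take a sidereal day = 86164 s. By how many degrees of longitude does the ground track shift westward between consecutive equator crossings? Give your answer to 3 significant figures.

27.5°

During one orbit Earth rotates (6571.0 / 86164) × 360° = 27.45°.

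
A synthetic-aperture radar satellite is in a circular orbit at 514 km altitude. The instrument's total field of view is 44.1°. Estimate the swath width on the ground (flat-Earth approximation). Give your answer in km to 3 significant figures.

Half-angle = 44.1°/2 = 22.05°.
Swath width ≈ 2h·tan(θ/2) = 2 × 514 × tan(22.05°) = 416.4 km.

416 km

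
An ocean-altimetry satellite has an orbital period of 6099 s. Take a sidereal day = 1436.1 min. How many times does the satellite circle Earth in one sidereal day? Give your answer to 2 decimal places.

14.13

Orbits per sidereal day = 86166 / 6099.0 = 14.128.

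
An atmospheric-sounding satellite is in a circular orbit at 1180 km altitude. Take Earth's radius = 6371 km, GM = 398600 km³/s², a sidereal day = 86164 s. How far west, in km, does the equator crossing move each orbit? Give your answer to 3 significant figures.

Semi-major axis a = 6371 + 1180 = 7551 km. Period T = 2π√(a³/μ) = 2π√(7551³/398600) = 6530.1 s = 108.83 min.
During one orbit Earth rotates (6530.1 / 86164) × 360° = 27.28°.
At the equator that is 27.28° × (2π·6371/360) km/° = 27.28 × 111.2 = 3034 km.

3030 km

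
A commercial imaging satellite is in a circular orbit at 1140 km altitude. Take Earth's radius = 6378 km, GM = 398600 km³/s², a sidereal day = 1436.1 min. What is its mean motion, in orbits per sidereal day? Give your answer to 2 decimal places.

Semi-major axis a = 6378 + 1140 = 7518 km. Period T = 2π√(a³/μ) = 2π√(7518³/398600) = 6487.3 s = 108.12 min.
Orbits per sidereal day = 86166 / 6487.3 = 13.282.

13.28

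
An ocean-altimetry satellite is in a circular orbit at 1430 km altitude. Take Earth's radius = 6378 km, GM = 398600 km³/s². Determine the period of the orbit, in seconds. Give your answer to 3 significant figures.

Semi-major axis a = 6378 + 1430 = 7808 km. Period T = 2π√(a³/μ) = 2π√(7808³/398600) = 6866.3 s = 114.44 min.

6870 seconds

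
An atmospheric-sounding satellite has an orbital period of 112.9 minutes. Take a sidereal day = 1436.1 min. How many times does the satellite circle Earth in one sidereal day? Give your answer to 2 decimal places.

T = 112.9 min = 6774.0 s.
Orbits per sidereal day = 86166 / 6774.0 = 12.720.

12.72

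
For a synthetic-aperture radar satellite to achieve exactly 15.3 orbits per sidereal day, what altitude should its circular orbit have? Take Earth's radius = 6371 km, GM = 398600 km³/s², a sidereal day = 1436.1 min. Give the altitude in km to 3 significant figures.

Required period T = 86166 / 15.3 = 5631.8 s.
From T = 2π√(a³/μ): a = (μ T²/4π²)^(1/3) = (398600 × 5631.8² / 4π²)^(1/3) = 6842 km.
Altitude h = a − R = 6842 − 6371 = 471 km.

471 km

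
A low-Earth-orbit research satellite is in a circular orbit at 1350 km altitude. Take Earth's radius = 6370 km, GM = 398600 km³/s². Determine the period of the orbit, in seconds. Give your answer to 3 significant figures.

Semi-major axis a = 6370 + 1350 = 7720 km. Period T = 2π√(a³/μ) = 2π√(7720³/398600) = 6750.5 s = 112.51 min.

6750 seconds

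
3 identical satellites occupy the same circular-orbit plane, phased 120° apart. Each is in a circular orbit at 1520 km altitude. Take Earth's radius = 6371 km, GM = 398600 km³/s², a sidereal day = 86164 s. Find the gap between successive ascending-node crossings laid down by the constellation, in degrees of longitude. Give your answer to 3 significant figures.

9.72°

Semi-major axis a = 6371 + 1520 = 7891 km. Period T = 2π√(a³/μ) = 2π√(7891³/398600) = 6976.0 s = 116.27 min.
Single-satellite node shift = (6976.0/86164) × 360° = 29.15°.
With 3 satellites evenly phased, successive equator crossings are 29.15/3 = 9.715° apart.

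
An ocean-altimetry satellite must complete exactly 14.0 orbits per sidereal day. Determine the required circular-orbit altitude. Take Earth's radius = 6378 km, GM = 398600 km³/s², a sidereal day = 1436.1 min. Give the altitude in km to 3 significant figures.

Required period T = 86166 / 14.0 = 6154.7 s.
From T = 2π√(a³/μ): a = (μ T²/4π²)^(1/3) = (398600 × 6154.7² / 4π²)^(1/3) = 7259 km.
Altitude h = a − R = 7259 − 6378 = 881 km.

881 km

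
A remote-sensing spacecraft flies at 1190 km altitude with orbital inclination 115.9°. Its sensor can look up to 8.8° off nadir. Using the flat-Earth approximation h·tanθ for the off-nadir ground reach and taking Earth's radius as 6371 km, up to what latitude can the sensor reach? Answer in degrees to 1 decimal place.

65.8°

Retrograde orbit: the ground track reaches ±(180° − i) = ±(180 − 115.9) = ±64.1°.
Sensor half-swath on the ground ≈ 1190·tan(8.8°) = 184 km = 1.66° of latitude.
Maximum observable latitude ≈ 64.1 + 1.66 = 65.8°.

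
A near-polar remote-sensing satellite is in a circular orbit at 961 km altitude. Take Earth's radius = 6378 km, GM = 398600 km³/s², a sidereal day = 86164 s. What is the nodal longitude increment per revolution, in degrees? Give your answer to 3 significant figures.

26.1°

Semi-major axis a = 6378 + 961 = 7339 km. Period T = 2π√(a³/μ) = 2π√(7339³/398600) = 6257.0 s = 104.28 min.
During one orbit Earth rotates (6257.0 / 86164) × 360° = 26.14°.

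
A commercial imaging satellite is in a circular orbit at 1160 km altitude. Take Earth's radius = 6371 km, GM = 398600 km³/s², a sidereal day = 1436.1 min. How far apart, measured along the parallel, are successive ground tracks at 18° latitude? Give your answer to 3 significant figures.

Semi-major axis a = 6371 + 1160 = 7531 km. Period T = 2π√(a³/μ) = 2π√(7531³/398600) = 6504.1 s = 108.40 min.
Node shift per orbit = (6504.1/86166) × 360° = 27.17°.
Equatorial spacing = 27.17 × 111.2 km/° = 3022 km.
At 18° latitude, spacing = 3022 × cos(18°) = 2874 km.

2870 km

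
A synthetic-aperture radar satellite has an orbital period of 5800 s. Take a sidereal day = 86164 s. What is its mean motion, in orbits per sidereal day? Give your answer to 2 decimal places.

Orbits per sidereal day = 86164 / 5800.0 = 14.856.

14.86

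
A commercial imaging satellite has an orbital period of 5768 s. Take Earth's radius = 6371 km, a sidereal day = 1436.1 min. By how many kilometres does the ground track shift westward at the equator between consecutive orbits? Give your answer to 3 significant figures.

During one orbit Earth rotates (5768.0 / 86166) × 360° = 24.10°.
At the equator that is 24.10° × (2π·6371/360) km/° = 24.10 × 111.2 = 2680 km.

2680 km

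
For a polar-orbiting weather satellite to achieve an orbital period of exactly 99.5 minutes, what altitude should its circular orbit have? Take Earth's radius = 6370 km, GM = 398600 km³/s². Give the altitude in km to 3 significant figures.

T = 99.5 min = 5970.0 s.
From T = 2π√(a³/μ): a = (μ T²/4π²)^(1/3) = (398600 × 5970.0² / 4π²)^(1/3) = 7113 km.
Altitude h = a − R = 7113 − 6370 = 743 km.

743 km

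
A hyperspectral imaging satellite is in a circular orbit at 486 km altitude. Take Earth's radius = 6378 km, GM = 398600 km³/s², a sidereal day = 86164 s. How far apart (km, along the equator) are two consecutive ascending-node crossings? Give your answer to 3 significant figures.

Semi-major axis a = 6378 + 486 = 6864 km. Period T = 2π√(a³/μ) = 2π√(6864³/398600) = 5659.5 s = 94.32 min.
During one orbit Earth rotates (5659.5 / 86164) × 360° = 23.65°.
At the equator that is 23.65° × (2π·6378/360) km/° = 23.65 × 111.3 = 2632 km.

2630 km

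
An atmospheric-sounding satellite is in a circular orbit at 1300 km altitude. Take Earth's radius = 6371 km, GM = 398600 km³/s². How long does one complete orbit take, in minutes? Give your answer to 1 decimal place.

111.4 min

Semi-major axis a = 6371 + 1300 = 7671 km. Period T = 2π√(a³/μ) = 2π√(7671³/398600) = 6686.4 s = 111.44 min.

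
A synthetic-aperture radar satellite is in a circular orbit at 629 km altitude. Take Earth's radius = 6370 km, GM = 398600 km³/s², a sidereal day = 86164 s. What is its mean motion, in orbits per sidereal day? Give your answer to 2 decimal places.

Semi-major axis a = 6370 + 629 = 6999 km. Period T = 2π√(a³/μ) = 2π√(6999³/398600) = 5827.3 s = 97.12 min.
Orbits per sidereal day = 86164 / 5827.3 = 14.786.

14.79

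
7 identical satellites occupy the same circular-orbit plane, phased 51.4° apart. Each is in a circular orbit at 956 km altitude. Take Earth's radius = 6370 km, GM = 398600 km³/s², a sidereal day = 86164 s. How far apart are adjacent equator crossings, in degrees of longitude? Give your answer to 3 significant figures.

3.72°

Semi-major axis a = 6370 + 956 = 7326 km. Period T = 2π√(a³/μ) = 2π√(7326³/398600) = 6240.4 s = 104.01 min.
Single-satellite node shift = (6240.4/86164) × 360° = 26.07°.
With 7 satellites evenly phased, successive equator crossings are 26.07/7 = 3.725° apart.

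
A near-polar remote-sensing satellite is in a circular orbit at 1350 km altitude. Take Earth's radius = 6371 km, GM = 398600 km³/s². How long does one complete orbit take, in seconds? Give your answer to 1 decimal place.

6751.8 seconds

Semi-major axis a = 6371 + 1350 = 7721 km. Period T = 2π√(a³/μ) = 2π√(7721³/398600) = 6751.8 s = 112.53 min.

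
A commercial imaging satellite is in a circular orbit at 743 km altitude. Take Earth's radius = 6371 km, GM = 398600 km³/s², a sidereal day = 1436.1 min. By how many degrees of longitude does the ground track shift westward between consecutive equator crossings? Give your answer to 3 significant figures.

Semi-major axis a = 6371 + 743 = 7114 km. Period T = 2π√(a³/μ) = 2π√(7114³/398600) = 5971.5 s = 99.52 min.
During one orbit Earth rotates (5971.5 / 86166) × 360° = 24.95°.

24.9°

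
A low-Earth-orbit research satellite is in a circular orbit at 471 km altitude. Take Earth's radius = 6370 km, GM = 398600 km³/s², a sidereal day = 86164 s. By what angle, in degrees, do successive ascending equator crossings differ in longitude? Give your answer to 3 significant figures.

23.5°

Semi-major axis a = 6370 + 471 = 6841 km. Period T = 2π√(a³/μ) = 2π√(6841³/398600) = 5631.1 s = 93.85 min.
During one orbit Earth rotates (5631.1 / 86164) × 360° = 23.53°.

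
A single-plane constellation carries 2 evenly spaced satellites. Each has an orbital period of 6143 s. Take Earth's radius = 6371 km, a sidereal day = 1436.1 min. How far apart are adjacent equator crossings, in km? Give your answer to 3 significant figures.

1430 km

Single-satellite node shift = (6143.0/86166) × 360° = 25.67°.
With 2 satellites evenly phased, successive equator crossings are 25.67/2 = 12.833° apart.
That is 12.833 × 111.2 = 1427 km at the equator.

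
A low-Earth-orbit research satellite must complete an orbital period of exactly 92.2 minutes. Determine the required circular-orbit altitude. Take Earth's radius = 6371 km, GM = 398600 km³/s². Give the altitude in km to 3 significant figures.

390 km

T = 92.2 min = 5532.0 s.
From T = 2π√(a³/μ): a = (μ T²/4π²)^(1/3) = (398600 × 5532.0² / 4π²)^(1/3) = 6761 km.
Altitude h = a − R = 6761 − 6371 = 390 km.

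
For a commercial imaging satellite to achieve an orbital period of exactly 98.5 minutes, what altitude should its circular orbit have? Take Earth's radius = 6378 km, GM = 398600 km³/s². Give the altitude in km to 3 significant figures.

T = 98.5 min = 5910.0 s.
From T = 2π√(a³/μ): a = (μ T²/4π²)^(1/3) = (398600 × 5910.0² / 4π²)^(1/3) = 7065 km.
Altitude h = a − R = 7065 − 6378 = 687 km.

687 km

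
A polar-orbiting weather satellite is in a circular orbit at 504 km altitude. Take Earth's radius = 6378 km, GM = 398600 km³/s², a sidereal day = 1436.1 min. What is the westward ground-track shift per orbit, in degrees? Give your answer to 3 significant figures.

Semi-major axis a = 6378 + 504 = 6882 km. Period T = 2π√(a³/μ) = 2π√(6882³/398600) = 5681.8 s = 94.70 min.
During one orbit Earth rotates (5681.8 / 86166) × 360° = 23.74°.

23.7°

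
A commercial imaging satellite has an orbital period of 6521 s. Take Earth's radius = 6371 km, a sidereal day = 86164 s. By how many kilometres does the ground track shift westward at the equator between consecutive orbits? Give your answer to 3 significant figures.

3030 km

During one orbit Earth rotates (6521.0 / 86164) × 360° = 27.25°.
At the equator that is 27.25° × (2π·6371/360) km/° = 27.25 × 111.2 = 3030 km.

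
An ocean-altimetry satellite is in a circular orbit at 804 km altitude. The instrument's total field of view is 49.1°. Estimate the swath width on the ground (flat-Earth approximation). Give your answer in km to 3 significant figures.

Half-angle = 49.1°/2 = 24.55°.
Swath width ≈ 2h·tan(θ/2) = 2 × 804 × tan(24.55°) = 734.5 km.

735 km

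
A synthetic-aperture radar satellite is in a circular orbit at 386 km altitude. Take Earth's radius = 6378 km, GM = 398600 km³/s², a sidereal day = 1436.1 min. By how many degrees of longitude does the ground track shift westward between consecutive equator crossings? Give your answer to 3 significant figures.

23.1°

Semi-major axis a = 6378 + 386 = 6764 km. Period T = 2π√(a³/μ) = 2π√(6764³/398600) = 5536.3 s = 92.27 min.
During one orbit Earth rotates (5536.3 / 86166) × 360° = 23.13°.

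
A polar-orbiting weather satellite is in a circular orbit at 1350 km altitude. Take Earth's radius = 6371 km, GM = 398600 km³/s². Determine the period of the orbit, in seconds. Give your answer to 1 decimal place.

6751.8 seconds

Semi-major axis a = 6371 + 1350 = 7721 km. Period T = 2π√(a³/μ) = 2π√(7721³/398600) = 6751.8 s = 112.53 min.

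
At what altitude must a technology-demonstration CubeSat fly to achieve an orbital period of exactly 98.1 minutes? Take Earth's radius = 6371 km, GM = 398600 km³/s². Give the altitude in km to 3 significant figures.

675 km

T = 98.1 min = 5886.0 s.
From T = 2π√(a³/μ): a = (μ T²/4π²)^(1/3) = (398600 × 5886.0² / 4π²)^(1/3) = 7046 km.
Altitude h = a − R = 7046 − 6371 = 675 km.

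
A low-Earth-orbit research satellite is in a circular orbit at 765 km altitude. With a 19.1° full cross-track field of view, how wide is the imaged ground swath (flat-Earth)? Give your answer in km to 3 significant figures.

257 km

Half-angle = 19.1°/2 = 9.55°.
Swath width ≈ 2h·tan(θ/2) = 2 × 765 × tan(9.55°) = 257.4 km.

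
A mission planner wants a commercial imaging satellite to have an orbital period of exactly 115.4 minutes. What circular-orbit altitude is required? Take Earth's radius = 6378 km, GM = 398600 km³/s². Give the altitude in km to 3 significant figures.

T = 115.4 min = 6924.0 s.
From T = 2π√(a³/μ): a = (μ T²/4π²)^(1/3) = (398600 × 6924.0² / 4π²)^(1/3) = 7852 km.
Altitude h = a − R = 7852 − 6378 = 1474 km.

1470 km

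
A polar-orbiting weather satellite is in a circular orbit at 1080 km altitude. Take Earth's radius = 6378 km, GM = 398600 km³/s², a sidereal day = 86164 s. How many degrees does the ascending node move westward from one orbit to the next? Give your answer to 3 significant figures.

Semi-major axis a = 6378 + 1080 = 7458 km. Period T = 2π√(a³/μ) = 2π√(7458³/398600) = 6409.8 s = 106.83 min.
During one orbit Earth rotates (6409.8 / 86164) × 360° = 26.78°.

26.8°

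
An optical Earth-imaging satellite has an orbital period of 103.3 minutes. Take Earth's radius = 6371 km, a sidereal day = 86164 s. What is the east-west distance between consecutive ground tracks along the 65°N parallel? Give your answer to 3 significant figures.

1220 km

T = 103.3 min = 6198.0 s.
Node shift per orbit = (6198.0/86164) × 360° = 25.90°.
Equatorial spacing = 25.90 × 111.2 km/° = 2879 km.
At 65° latitude, spacing = 2879 × cos(65°) = 1217 km.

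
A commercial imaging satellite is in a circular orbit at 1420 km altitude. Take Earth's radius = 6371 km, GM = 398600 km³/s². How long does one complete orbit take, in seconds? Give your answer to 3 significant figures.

Semi-major axis a = 6371 + 1420 = 7791 km. Period T = 2π√(a³/μ) = 2π√(7791³/398600) = 6843.9 s = 114.06 min.

6840 seconds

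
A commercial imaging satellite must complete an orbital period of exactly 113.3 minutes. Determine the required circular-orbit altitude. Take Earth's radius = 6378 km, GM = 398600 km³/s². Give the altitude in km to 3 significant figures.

1380 km

T = 113.3 min = 6798.0 s.
From T = 2π√(a³/μ): a = (μ T²/4π²)^(1/3) = (398600 × 6798.0² / 4π²)^(1/3) = 7756 km.
Altitude h = a − R = 7756 − 6378 = 1378 km.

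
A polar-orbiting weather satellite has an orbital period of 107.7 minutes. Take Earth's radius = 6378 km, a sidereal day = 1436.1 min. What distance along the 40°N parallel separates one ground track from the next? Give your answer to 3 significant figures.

2300 km

T = 107.7 min = 6462.0 s.
Node shift per orbit = (6462.0/86166) × 360° = 27.00°.
Equatorial spacing = 27.00 × 111.3 km/° = 3005 km.
At 40° latitude, spacing = 3005 × cos(40°) = 2302 km.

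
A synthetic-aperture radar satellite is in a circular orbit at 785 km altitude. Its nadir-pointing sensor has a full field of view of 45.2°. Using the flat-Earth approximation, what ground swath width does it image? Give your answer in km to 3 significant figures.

Half-angle = 45.2°/2 = 22.6°.
Swath width ≈ 2h·tan(θ/2) = 2 × 785 × tan(22.6°) = 653.5 km.

654 km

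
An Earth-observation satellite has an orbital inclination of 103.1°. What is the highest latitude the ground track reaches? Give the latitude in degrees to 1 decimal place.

76.9°

Retrograde orbit: the ground track reaches ±(180° − i) = ±(180 − 103.1) = ±76.9°.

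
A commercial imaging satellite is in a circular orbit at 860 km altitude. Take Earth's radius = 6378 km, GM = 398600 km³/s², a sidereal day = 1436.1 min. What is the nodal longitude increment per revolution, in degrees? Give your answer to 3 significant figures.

25.6°

Semi-major axis a = 6378 + 860 = 7238 km. Period T = 2π√(a³/μ) = 2π√(7238³/398600) = 6128.3 s = 102.14 min.
During one orbit Earth rotates (6128.3 / 86166) × 360° = 25.60°.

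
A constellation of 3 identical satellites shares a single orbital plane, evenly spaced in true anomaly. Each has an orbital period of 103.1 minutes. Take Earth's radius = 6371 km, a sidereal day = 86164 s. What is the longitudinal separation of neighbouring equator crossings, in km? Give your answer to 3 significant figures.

958 km

T = 103.1 min = 6186.0 s.
Single-satellite node shift = (6186.0/86164) × 360° = 25.85°.
With 3 satellites evenly phased, successive equator crossings are 25.85/3 = 8.615° apart.
That is 8.615 × 111.2 = 958 km at the equator.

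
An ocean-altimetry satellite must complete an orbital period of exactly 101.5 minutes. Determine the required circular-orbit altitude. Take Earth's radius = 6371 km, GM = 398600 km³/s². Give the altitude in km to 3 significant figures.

T = 101.5 min = 6090.0 s.
From T = 2π√(a³/μ): a = (μ T²/4π²)^(1/3) = (398600 × 6090.0² / 4π²)^(1/3) = 7208 km.
Altitude h = a − R = 7208 − 6371 = 837 km.

837 km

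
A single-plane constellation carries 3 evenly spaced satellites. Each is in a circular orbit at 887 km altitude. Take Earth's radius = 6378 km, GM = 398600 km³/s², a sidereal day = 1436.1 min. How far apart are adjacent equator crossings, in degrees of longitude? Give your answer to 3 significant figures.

8.58°

Semi-major axis a = 6378 + 887 = 7265 km. Period T = 2π√(a³/μ) = 2π√(7265³/398600) = 6162.6 s = 102.71 min.
Single-satellite node shift = (6162.6/86166) × 360° = 25.75°.
With 3 satellites evenly phased, successive equator crossings are 25.75/3 = 8.582° apart.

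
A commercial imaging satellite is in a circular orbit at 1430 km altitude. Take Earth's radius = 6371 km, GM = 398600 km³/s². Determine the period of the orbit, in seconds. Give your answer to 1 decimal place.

6857.0 seconds

Semi-major axis a = 6371 + 1430 = 7801 km. Period T = 2π√(a³/μ) = 2π√(7801³/398600) = 6857.0 s = 114.28 min.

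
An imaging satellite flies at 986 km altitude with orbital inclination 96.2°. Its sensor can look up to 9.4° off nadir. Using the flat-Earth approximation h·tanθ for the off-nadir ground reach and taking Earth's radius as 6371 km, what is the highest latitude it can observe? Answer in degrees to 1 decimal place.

Retrograde orbit: the ground track reaches ±(180° − i) = ±(180 − 96.2) = ±83.8°.
Sensor half-swath on the ground ≈ 986·tan(9.4°) = 163 km = 1.47° of latitude.
Maximum observable latitude ≈ 83.8 + 1.47 = 85.3°.

85.3°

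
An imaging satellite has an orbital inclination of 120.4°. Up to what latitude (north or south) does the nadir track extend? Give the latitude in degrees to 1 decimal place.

Retrograde orbit: the ground track reaches ±(180° − i) = ±(180 − 120.4) = ±59.6°.

59.6°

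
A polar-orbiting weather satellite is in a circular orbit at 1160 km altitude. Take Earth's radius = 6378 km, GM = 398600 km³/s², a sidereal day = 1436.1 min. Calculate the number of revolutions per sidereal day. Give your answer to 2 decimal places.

Semi-major axis a = 6378 + 1160 = 7538 km. Period T = 2π√(a³/μ) = 2π√(7538³/398600) = 6513.2 s = 108.55 min.
Orbits per sidereal day = 86166 / 6513.2 = 13.229.

13.23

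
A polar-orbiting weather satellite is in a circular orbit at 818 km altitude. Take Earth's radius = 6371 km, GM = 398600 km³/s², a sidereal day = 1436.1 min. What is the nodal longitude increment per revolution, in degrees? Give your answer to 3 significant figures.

25.3°

Semi-major axis a = 6371 + 818 = 7189 km. Period T = 2π√(a³/μ) = 2π√(7189³/398600) = 6066.2 s = 101.10 min.
During one orbit Earth rotates (6066.2 / 86166) × 360° = 25.34°.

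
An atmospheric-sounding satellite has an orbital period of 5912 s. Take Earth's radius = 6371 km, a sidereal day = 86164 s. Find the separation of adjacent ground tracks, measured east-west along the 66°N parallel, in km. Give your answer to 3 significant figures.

Node shift per orbit = (5912.0/86164) × 360° = 24.70°.
Equatorial spacing = 24.70 × 111.2 km/° = 2747 km.
At 66° latitude, spacing = 2747 × cos(66°) = 1117 km.

1120 km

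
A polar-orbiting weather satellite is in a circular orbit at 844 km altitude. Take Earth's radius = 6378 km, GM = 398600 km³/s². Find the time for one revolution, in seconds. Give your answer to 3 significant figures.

Semi-major axis a = 6378 + 844 = 7222 km. Period T = 2π√(a³/μ) = 2π√(7222³/398600) = 6108.0 s = 101.80 min.

6110 seconds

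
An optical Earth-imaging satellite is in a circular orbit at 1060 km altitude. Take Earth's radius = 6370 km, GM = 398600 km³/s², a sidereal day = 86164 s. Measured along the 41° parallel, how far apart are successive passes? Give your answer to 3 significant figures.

2230 km

Semi-major axis a = 6370 + 1060 = 7430 km. Period T = 2π√(a³/μ) = 2π√(7430³/398600) = 6373.7 s = 106.23 min.
Node shift per orbit = (6373.7/86164) × 360° = 26.63°.
Equatorial spacing = 26.63 × 111.2 km/° = 2961 km.
At 41° latitude, spacing = 2961 × cos(41°) = 2234 km.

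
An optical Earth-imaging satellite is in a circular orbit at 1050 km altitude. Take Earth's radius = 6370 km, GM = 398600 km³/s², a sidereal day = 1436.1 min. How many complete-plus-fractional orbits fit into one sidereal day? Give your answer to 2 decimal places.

Semi-major axis a = 6370 + 1050 = 7420 km. Period T = 2π√(a³/μ) = 2π√(7420³/398600) = 6360.9 s = 106.01 min.
Orbits per sidereal day = 86166 / 6360.9 = 13.546.

13.55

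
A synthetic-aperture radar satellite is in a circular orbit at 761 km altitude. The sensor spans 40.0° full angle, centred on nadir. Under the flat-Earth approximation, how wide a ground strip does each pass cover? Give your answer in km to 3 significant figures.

Half-angle = 40.0°/2 = 20°.
Swath width ≈ 2h·tan(θ/2) = 2 × 761 × tan(20°) = 554.0 km.

554 km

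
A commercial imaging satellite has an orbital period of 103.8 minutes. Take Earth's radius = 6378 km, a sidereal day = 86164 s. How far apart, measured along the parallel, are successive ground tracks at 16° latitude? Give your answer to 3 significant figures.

T = 103.8 min = 6228.0 s.
Node shift per orbit = (6228.0/86164) × 360° = 26.02°.
Equatorial spacing = 26.02 × 111.3 km/° = 2897 km.
At 16° latitude, spacing = 2897 × cos(16°) = 2784 km.

2780 km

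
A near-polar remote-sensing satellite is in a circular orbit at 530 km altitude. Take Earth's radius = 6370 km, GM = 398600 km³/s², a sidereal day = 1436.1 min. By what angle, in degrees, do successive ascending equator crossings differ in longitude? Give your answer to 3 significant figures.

Semi-major axis a = 6370 + 530 = 6900 km. Period T = 2π√(a³/μ) = 2π√(6900³/398600) = 5704.1 s = 95.07 min.
During one orbit Earth rotates (5704.1 / 86166) × 360° = 23.83°.

23.8°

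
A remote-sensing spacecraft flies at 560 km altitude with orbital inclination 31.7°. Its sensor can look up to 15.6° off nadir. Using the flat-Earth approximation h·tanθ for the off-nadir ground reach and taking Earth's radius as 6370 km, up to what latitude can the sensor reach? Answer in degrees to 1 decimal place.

For a prograde orbit the ground track reaches latitude ±i = ±31.7°.
Sensor half-swath on the ground ≈ 560·tan(15.6°) = 156 km = 1.41° of latitude.
Maximum observable latitude ≈ 31.7 + 1.41 = 33.1°.

33.1°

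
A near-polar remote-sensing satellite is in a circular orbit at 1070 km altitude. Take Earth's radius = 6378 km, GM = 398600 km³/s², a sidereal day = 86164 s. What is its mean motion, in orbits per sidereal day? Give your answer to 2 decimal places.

13.47

Semi-major axis a = 6378 + 1070 = 7448 km. Period T = 2π√(a³/μ) = 2π√(7448³/398600) = 6396.9 s = 106.62 min.
Orbits per sidereal day = 86164 / 6396.9 = 13.470.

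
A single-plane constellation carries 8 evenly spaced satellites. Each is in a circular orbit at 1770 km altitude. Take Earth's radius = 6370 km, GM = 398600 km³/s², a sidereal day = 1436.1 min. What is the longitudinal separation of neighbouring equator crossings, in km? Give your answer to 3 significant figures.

Semi-major axis a = 6370 + 1770 = 8140 km. Period T = 2π√(a³/μ) = 2π√(8140³/398600) = 7308.8 s = 121.81 min.
Single-satellite node shift = (7308.8/86166) × 360° = 30.54°.
With 8 satellites evenly phased, successive equator crossings are 30.54/8 = 3.817° apart.
That is 3.817 × 111.2 = 424 km at the equator.

424 km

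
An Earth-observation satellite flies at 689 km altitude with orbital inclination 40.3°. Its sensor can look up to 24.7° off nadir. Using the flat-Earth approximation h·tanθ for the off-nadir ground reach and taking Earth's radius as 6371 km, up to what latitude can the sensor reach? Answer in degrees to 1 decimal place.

For a prograde orbit the ground track reaches latitude ±i = ±40.3°.
Sensor half-swath on the ground ≈ 689·tan(24.7°) = 317 km = 2.85° of latitude.
Maximum observable latitude ≈ 40.3 + 2.85 = 43.1°.

43.1°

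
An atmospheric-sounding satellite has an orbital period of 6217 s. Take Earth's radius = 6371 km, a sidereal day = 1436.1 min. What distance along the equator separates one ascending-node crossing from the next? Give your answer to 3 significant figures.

During one orbit Earth rotates (6217.0 / 86166) × 360° = 25.97°.
At the equator that is 25.97° × (2π·6371/360) km/° = 25.97 × 111.2 = 2888 km.

2890 km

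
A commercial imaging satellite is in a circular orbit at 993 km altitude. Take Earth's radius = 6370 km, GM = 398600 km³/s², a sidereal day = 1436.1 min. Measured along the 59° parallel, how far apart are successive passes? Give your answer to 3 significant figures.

Semi-major axis a = 6370 + 993 = 7363 km. Period T = 2π√(a³/μ) = 2π√(7363³/398600) = 6287.7 s = 104.80 min.
Node shift per orbit = (6287.7/86166) × 360° = 26.27°.
Equatorial spacing = 26.27 × 111.2 km/° = 2921 km.
At 59° latitude, spacing = 2921 × cos(59°) = 1504 km.

1500 km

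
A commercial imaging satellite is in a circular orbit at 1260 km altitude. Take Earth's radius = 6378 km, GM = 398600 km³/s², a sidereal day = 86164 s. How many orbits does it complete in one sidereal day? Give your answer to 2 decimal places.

12.97

Semi-major axis a = 6378 + 1260 = 7638 km. Period T = 2π√(a³/μ) = 2π√(7638³/398600) = 6643.3 s = 110.72 min.
Orbits per sidereal day = 86164 / 6643.3 = 12.970.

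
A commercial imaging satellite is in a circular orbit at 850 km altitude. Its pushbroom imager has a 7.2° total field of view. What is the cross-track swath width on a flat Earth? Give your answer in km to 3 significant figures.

Half-angle = 7.2°/2 = 3.6°.
Swath width ≈ 2h·tan(θ/2) = 2 × 850 × tan(3.6°) = 107.0 km.

107 km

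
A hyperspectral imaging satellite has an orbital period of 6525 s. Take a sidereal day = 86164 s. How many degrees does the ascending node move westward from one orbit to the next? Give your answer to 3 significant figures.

27.3°

During one orbit Earth rotates (6525.0 / 86164) × 360° = 27.26°.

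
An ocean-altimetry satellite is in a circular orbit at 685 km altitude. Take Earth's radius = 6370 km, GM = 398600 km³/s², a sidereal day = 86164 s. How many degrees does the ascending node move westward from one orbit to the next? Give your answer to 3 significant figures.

24.6°

Semi-major axis a = 6370 + 685 = 7055 km. Period T = 2π√(a³/μ) = 2π√(7055³/398600) = 5897.3 s = 98.29 min.
During one orbit Earth rotates (5897.3 / 86164) × 360° = 24.64°.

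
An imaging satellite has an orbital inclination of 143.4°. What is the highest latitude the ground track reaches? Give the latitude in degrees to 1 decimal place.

Retrograde orbit: the ground track reaches ±(180° − i) = ±(180 − 143.4) = ±36.6°.

36.6°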